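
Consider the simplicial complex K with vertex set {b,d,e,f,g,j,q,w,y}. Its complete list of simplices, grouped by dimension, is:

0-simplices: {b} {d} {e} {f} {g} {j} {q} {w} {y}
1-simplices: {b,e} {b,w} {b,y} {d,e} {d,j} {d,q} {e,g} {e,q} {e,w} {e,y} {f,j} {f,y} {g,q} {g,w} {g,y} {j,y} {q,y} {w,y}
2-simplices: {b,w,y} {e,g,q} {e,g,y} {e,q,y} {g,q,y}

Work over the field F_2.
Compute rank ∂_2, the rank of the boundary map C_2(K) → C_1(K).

n_0=9 n_1=18 n_2=5  [Z2]
∂1: piv[be,bw,by,de,dj,dq,eg,fj] rk=8  ker:eq,ew,ey,fy,gq,gw,gy,jy,qy,wy
∂2: piv[bwy,egq,egy,eqy] rk=4  ker:gqy
rk∂_2=4

rank∂_2=4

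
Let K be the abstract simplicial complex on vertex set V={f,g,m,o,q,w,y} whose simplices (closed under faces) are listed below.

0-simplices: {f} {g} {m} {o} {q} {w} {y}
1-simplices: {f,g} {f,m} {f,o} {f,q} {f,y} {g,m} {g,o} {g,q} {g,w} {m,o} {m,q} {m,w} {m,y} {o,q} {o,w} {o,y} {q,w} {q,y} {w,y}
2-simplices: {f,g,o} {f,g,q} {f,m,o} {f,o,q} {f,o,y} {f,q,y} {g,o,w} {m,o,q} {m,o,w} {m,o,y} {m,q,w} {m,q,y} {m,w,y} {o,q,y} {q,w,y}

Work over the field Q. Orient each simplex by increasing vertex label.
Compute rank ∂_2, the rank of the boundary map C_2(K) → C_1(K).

n_0=7 n_1=19 n_2=15  [Q]
∂1: piv[fg,fm,fo,fq,fy,gw] rk=6  ker:gm,go,gq,mo,mq,mw,my,oq,ow,oy,qw,qy,wy
∂2: piv[fgo,fgq,fmo,foq,foy,fqy,gow,moq,mow,moy,mqw,mwy] rk=12  ker:mqy,oqy,qwy
rk∂_2=12

rank∂_2=12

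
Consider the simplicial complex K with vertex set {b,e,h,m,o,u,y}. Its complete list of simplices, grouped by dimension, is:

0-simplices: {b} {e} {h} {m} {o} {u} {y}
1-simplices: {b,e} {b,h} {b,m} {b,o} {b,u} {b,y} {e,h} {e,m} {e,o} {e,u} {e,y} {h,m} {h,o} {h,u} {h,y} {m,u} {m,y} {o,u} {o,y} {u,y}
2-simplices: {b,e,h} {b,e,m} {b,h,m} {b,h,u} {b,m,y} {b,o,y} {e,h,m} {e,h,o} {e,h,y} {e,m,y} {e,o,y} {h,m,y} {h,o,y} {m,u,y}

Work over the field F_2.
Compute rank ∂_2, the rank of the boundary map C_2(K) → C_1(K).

n_0=7 n_1=20 n_2=14  [Z2]
∂1: piv[be,bh,bm,bo,bu,by] rk=6  ker:eh,em,eo,eu,ey,hm,ho,hu,hy,mu,my,ou,oy,uy
∂2: piv[beh,bem,bhm,bhu,bmy,boy,eho,ehy,emy,eoy,muy] rk=11  ker:ehm,hmy,hoy
rk∂_2=11

rank∂_2=11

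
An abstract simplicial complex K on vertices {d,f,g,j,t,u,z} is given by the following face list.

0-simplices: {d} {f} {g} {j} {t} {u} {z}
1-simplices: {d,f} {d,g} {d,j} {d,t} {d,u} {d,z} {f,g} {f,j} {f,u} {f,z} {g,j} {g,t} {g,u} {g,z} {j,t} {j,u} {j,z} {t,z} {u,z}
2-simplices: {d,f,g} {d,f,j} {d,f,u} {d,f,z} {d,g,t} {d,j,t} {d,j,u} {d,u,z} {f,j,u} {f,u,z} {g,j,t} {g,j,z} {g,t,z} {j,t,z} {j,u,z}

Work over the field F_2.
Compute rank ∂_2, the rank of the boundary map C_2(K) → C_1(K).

n_0=7 n_1=19 n_2=15  [Z2]
∂1: piv[df,dg,dj,dt,du,dz] rk=6  ker:fg,fj,fu,fz,gj,gt,gu,gz,jt,ju,jz,tz,uz
∂2: piv[dfg,dfj,dfu,dfz,dgt,djt,dju,duz,gjt,gjz,gtz,juz] rk=12  ker:fju,fuz,jtz
rk∂_2=12

rank∂_2=12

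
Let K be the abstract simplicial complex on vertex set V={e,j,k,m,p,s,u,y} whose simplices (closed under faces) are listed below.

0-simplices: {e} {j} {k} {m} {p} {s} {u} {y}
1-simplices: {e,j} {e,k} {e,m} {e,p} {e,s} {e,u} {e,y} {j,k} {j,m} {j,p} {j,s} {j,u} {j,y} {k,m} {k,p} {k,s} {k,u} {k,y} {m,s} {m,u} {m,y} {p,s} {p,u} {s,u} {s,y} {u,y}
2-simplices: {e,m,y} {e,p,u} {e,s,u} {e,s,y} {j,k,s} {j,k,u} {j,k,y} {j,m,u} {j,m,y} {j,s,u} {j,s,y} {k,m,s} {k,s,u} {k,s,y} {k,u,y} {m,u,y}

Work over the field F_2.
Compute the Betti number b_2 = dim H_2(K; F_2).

n_0=8 n_1=26 n_2=16  [Z2]
∂1: piv[ej,ek,em,ep,es,eu,ey] rk=7  ker:jk,jm,jp,js,ju,jy,km,kp,ks,ku,ky,ms,mu,my,ps,pu,su,sy,uy
∂2: piv[emy,epu,esu,esy,jks,jku,jky,jmu,jmy,jsu,jsy,kms,kuy] rk=13  ker:ksu,ksy,muy
b_2=(16−13)−0=3

b_2=3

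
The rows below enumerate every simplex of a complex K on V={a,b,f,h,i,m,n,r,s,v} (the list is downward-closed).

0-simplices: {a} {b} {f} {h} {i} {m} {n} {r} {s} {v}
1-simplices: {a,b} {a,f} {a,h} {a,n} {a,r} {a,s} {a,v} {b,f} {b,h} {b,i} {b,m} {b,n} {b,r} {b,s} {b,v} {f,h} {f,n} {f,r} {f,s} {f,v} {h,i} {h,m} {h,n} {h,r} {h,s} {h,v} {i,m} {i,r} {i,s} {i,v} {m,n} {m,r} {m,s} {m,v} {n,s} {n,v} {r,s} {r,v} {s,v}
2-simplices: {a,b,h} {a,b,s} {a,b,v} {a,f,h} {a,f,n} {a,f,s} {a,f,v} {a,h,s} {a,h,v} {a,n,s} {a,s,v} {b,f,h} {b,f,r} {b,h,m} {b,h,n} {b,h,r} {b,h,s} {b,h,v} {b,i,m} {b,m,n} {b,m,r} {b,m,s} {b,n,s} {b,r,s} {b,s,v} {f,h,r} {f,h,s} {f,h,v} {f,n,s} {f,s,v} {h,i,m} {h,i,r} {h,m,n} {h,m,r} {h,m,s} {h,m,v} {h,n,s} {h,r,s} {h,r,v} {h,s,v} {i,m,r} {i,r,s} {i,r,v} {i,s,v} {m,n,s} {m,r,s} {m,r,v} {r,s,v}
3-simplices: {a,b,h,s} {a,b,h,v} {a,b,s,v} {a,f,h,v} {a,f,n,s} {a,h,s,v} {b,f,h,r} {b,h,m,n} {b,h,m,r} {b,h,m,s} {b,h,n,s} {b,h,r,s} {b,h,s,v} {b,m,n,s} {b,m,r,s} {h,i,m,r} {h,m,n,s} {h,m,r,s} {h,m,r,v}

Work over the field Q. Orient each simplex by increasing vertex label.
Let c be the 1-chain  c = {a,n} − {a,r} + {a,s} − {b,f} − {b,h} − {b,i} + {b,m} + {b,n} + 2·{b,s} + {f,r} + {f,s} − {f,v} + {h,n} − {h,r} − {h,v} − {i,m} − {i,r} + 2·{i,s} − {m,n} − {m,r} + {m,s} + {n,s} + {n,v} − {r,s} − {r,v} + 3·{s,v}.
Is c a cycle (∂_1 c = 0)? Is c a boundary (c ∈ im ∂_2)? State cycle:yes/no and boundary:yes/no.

n_0=10 n_1=39 n_2=48 n_3=19  [Q]
∂1: piv[ab,af,ah,an,ar,as,av,bi,bm] rk=9  ker:bf,bh,bn,br,bs,bv,fh,fn,fr,fs,fv,hi,hm,hn,hr,hs,hv,im,ir,is,iv,mn,mr,ms,mv,ns,nv,rs,rv,sv
∂2: piv[abh,abs,abv,afh,afn,afs,afv,ahs,ahv,ans,asv,bfh,bfr,bhm,bhn,bhr,bim,bmn,bmr,bms,bns,brs,him,hir,hmv,hrv,irs,irv] rk=28  ker:bhs,bhv,bsv,fhr,fhs,fhv,fns,fsv,hmn,hmr,hms,hns,hrs,hsv,imr,isv,mns,mrs,mrv,rsv
∂3: piv[abhs,abhv,absv,afhv,afns,ahsv,bfhr,bhmn,bhmr,bhms,bhns,bhrs,bmns,bmrs,himr,hmrv] rk=16  ker:bhsv,hmns,hmrs
∂1c = −{a} − {b} − 2·{f} − {i} + {m} − {r} + 4·{s} + {v}

cycle:no boundary:no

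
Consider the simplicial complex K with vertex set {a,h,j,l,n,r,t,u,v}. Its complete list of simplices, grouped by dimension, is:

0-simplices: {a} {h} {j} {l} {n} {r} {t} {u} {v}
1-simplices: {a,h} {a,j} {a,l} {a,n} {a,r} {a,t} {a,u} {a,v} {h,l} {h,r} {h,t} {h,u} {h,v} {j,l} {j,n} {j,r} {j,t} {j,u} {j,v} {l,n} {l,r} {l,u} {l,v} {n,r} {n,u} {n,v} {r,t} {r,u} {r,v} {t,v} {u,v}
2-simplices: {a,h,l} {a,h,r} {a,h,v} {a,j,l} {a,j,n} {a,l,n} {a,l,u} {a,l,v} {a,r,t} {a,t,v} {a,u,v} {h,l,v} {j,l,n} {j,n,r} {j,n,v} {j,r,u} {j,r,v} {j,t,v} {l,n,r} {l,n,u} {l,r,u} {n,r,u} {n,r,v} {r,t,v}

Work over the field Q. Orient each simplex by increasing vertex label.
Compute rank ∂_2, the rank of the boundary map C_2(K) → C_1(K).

n_0=9 n_1=31 n_2=24  [Q]
∂1: piv[ah,aj,al,an,ar,at,au,av] rk=8  ker:hl,hr,ht,hu,hv,jl,jn,jr,jt,ju,jv,ln,lr,lu,lv,nr,nu,nv,rt,ru,rv,tv,uv
∂2: piv[ahl,ahr,ahv,ajl,ajn,aln,alu,alv,art,atv,auv,jnr,jnv,jru,jrv,jtv,lnr,lnu,lru,rtv] rk=20  ker:hlv,jln,nru,nrv
rk∂_2=20

rank∂_2=20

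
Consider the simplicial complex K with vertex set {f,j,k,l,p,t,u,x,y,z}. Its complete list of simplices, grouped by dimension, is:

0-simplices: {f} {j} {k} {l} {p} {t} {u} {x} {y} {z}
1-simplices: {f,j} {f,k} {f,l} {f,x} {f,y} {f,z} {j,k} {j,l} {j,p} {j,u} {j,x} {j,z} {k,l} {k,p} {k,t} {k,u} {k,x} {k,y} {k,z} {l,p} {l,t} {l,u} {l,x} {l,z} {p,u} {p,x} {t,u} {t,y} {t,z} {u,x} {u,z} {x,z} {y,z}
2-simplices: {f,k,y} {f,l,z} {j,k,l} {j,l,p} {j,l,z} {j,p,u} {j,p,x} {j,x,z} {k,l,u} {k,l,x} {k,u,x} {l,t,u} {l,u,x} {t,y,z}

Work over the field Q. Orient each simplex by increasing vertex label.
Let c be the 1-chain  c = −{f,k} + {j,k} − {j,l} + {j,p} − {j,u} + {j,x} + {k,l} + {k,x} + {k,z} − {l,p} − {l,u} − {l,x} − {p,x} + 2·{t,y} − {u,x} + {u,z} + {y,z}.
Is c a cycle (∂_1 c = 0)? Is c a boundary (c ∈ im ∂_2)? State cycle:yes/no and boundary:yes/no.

cycle:no boundary:no

n_0=10 n_1=33 n_2=14  [Q]
∂1: piv[fj,fk,fl,fx,fy,fz,jp,ju,kt] rk=9  ker:jk,jl,jx,jz,kl,kp,ku,kx,ky,kz,lp,lt,lu,lx,lz,pu,px,tu,ty,tz,ux,uz,xz,yz
∂2: piv[fky,flz,jkl,jlp,jlz,jpu,jpx,jxz,klu,klx,kux,ltu,tyz] rk=13  ker:lux
∂1c = {f} − {j} − 3·{k} + 3·{l} + {p} − 2·{t} − 2·{u} − {x} + {y} + 3·{z}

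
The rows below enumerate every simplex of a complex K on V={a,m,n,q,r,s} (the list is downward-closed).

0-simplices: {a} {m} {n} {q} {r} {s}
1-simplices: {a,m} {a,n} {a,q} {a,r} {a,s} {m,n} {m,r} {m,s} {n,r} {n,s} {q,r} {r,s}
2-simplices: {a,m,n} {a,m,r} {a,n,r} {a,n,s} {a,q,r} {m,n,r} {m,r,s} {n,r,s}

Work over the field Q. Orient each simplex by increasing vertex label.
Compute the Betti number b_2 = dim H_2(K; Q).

b_2=1

n_0=6 n_1=12 n_2=8  [Q]
∂1: piv[am,an,aq,ar,as] rk=5  ker:mn,mr,ms,nr,ns,qr,rs
∂2: piv[amn,amr,anr,ans,aqr,mrs,nrs] rk=7  ker:mnr
b_2=(8−7)−0=1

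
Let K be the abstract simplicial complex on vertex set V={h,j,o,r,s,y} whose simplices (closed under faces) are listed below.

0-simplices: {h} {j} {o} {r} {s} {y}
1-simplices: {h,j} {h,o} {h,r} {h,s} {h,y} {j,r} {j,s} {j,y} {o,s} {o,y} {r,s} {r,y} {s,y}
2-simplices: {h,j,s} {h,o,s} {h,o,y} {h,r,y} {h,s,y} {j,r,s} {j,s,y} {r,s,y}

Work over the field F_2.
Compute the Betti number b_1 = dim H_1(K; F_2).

b_1=0

n_0=6 n_1=13 n_2=8  [Z2]
∂1: piv[hj,ho,hr,hs,hy] rk=5  ker:jr,js,jy,os,oy,rs,ry,sy
∂2: piv[hjs,hos,hoy,hry,hsy,jrs,jsy,rsy] rk=8
b_1=(13−5)−8=0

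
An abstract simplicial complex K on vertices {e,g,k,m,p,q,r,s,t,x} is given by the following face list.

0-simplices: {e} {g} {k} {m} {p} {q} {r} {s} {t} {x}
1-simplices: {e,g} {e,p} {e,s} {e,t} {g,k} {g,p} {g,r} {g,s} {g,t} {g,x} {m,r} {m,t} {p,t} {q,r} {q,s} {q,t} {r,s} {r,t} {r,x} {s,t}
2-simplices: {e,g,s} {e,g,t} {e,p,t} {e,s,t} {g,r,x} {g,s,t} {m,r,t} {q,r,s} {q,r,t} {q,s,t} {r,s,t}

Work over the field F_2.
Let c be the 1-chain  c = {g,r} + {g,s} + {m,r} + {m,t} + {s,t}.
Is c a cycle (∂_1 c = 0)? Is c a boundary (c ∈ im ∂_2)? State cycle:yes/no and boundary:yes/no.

n_0=10 n_1=20 n_2=11  [Z2]
∂1: piv[eg,ep,es,et,gk,gr,gx,mr,qr] rk=9  ker:gp,gs,gt,mt,pt,qs,qt,rs,rt,rx,st
∂2: piv[egs,egt,ept,est,grx,mrt,qrs,qrt,qst] rk=9  ker:gst,rst
∂1c = 0
c vs im∂2: residual ≠ 0 ⇒ not boundary

cycle:yes boundary:no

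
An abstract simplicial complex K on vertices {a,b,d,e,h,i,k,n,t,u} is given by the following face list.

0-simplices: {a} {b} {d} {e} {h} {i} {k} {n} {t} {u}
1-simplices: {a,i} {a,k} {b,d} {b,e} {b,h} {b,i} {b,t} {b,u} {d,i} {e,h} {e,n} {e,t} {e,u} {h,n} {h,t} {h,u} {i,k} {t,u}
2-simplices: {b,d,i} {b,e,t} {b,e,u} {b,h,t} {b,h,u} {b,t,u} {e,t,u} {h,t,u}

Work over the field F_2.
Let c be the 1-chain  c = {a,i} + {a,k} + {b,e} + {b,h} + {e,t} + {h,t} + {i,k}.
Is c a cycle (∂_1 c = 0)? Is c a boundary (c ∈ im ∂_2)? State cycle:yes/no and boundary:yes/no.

cycle:yes boundary:no

n_0=10 n_1=18 n_2=8  [Z2]
∂1: piv[ai,ak,bd,be,bh,bi,bt,bu,en] rk=9  ker:di,eh,et,eu,hn,ht,hu,ik,tu
∂2: piv[bdi,bet,beu,bht,bhu,btu] rk=6  ker:etu,htu
∂1c = 0
c vs im∂2: residual ≠ 0 ⇒ not boundary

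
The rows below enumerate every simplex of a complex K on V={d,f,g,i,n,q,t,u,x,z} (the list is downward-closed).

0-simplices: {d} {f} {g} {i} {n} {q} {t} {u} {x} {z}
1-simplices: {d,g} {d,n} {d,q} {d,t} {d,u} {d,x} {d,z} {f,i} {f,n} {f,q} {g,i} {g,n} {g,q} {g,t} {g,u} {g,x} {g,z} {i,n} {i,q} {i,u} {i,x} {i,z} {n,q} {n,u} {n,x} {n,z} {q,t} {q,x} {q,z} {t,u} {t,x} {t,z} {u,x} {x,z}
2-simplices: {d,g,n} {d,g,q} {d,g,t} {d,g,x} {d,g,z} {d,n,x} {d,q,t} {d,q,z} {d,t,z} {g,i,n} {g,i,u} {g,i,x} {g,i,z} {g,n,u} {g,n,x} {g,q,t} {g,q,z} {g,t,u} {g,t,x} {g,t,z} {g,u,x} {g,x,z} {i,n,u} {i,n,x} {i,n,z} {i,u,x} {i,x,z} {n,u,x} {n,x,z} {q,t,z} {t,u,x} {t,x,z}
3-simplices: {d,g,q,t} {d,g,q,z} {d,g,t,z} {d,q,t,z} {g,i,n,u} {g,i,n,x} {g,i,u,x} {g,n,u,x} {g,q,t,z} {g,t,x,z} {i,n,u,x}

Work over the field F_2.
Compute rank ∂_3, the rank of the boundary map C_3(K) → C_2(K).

rank∂_3=9

n_0=10 n_1=34 n_2=32 n_3=11  [Z2]
∂1: piv[dg,dn,dq,dt,du,dx,dz,fi,fn] rk=9  ker:fq,gi,gn,gq,gt,gu,gx,gz,in,iq,iu,ix,iz,nq,nu,nx,nz,qt,qx,qz,tu,tx,tz,ux,xz
∂2: piv[dgn,dgq,dgt,dgx,dgz,dnx,dqt,dqz,dtz,gin,giu,gix,giz,gnu,gtu,gtx,gux,gxz,inz] rk=19  ker:gnx,gqt,gqz,gtz,inu,inx,iux,ixz,nux,nxz,qtz,tux,txz
∂3: piv[dgqt,dgqz,dgtz,dqtz,ginu,ginx,giux,gnux,gtxz] rk=9  ker:gqtz,inux
rk∂_3=9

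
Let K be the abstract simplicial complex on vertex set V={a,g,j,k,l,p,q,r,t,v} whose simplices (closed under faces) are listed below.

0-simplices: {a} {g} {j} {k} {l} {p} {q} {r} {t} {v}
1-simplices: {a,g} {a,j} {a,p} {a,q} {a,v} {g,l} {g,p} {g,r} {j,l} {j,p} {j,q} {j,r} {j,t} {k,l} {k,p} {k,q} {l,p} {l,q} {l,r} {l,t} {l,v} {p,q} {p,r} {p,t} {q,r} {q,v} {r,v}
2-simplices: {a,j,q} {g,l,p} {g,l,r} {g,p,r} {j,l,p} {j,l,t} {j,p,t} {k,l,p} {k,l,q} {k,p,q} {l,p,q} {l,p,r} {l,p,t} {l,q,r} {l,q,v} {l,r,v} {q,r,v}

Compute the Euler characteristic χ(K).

χ(K)=0

n_0=10 n_1=27 n_2=17
χ=+10−27+17=0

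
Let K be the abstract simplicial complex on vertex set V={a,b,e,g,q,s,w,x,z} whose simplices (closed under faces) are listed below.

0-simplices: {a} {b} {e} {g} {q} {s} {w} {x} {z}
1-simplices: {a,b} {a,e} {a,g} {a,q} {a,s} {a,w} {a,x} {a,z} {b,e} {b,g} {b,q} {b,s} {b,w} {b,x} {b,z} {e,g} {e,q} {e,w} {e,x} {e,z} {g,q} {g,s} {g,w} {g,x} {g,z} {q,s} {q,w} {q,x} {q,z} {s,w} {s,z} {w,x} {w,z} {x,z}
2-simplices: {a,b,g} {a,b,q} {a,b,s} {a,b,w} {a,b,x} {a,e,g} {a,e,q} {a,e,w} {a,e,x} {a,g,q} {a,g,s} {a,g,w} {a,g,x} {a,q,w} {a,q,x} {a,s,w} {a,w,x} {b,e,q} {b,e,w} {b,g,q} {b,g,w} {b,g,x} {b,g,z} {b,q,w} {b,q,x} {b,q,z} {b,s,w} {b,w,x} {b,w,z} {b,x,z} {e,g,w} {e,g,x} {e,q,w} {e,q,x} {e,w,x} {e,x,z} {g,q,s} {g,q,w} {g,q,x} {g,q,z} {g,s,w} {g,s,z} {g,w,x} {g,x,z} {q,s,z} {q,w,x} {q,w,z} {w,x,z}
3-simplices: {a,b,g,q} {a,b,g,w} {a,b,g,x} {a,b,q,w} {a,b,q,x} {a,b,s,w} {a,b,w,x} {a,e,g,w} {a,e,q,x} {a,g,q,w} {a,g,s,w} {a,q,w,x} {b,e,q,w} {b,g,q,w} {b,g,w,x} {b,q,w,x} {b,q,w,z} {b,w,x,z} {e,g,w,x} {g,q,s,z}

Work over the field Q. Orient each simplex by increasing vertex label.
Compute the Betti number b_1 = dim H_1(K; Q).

b_1=1

n_0=9 n_1=34 n_2=48 n_3=20  [Q]
∂1: piv[ab,ae,ag,aq,as,aw,ax,az] rk=8  ker:be,bg,bq,bs,bw,bx,bz,eg,eq,ew,ex,ez,gq,gs,gw,gx,gz,qs,qw,qx,qz,sw,sz,wx,wz,xz
∂2: piv[abg,abq,abs,abw,abx,aeg,aeq,aew,aex,agq,ags,agw,agx,aqw,aqx,asw,awx,beq,bgz,bqz,bwz,bxz,exz,gqs,gsz] rk=25  ker:bew,bgq,bgw,bgx,bqw,bqx,bsw,bwx,egw,egx,eqw,eqx,ewx,gqw,gqx,gqz,gsw,gwx,gxz,qsz,qwx,qwz,wxz
∂3: piv[abgq,abgw,abgx,abqw,abqx,absw,abwx,aegw,aeqx,agqw,agsw,aqwx,beqw,bgwx,bqwz,bwxz,egwx,gqsz] rk=18  ker:bgqw,bqwx
b_1=(34−8)−25=1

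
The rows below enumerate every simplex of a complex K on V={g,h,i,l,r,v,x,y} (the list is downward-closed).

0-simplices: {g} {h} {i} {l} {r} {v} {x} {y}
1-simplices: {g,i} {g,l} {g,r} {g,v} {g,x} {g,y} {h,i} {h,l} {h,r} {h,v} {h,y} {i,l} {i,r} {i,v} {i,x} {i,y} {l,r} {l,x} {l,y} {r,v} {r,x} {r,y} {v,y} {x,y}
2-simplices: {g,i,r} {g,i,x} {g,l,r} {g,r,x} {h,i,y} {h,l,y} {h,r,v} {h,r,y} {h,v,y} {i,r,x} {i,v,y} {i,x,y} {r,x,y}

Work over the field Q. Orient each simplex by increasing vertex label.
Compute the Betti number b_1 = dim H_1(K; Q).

n_0=8 n_1=24 n_2=13  [Q]
∂1: piv[gi,gl,gr,gv,gx,gy,hi] rk=7  ker:hl,hr,hv,hy,il,ir,iv,ix,iy,lr,lx,ly,rv,rx,ry,vy,xy
∂2: piv[gir,gix,glr,grx,hiy,hly,hrv,hry,hvy,ivy,ixy,rxy] rk=12  ker:irx
b_1=(24−7)−12=5

b_1=5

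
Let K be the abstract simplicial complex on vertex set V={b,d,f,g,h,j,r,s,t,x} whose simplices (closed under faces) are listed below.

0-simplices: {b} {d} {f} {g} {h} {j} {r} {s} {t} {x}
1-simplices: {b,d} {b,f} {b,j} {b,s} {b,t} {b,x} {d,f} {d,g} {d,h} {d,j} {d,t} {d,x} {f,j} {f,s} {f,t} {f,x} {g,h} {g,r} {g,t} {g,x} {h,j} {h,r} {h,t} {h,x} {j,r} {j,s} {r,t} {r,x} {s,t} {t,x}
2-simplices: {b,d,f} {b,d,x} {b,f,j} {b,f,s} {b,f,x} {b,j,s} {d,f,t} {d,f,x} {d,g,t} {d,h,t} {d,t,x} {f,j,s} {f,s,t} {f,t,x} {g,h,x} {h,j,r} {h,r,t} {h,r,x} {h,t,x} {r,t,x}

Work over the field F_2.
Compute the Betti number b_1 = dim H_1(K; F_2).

n_0=10 n_1=30 n_2=20  [Z2]
∂1: piv[bd,bf,bj,bs,bt,bx,dg,dh,gr] rk=9  ker:df,dj,dt,dx,fj,fs,ft,fx,gh,gt,gx,hj,hr,ht,hx,jr,js,rt,rx,st,tx
∂2: piv[bdf,bdx,bfj,bfs,bfx,bjs,dft,dgt,dht,dtx,fst,ghx,hjr,hrt,hrx,htx] rk=16  ker:dfx,fjs,ftx,rtx
b_1=(30−9)−16=5

b_1=5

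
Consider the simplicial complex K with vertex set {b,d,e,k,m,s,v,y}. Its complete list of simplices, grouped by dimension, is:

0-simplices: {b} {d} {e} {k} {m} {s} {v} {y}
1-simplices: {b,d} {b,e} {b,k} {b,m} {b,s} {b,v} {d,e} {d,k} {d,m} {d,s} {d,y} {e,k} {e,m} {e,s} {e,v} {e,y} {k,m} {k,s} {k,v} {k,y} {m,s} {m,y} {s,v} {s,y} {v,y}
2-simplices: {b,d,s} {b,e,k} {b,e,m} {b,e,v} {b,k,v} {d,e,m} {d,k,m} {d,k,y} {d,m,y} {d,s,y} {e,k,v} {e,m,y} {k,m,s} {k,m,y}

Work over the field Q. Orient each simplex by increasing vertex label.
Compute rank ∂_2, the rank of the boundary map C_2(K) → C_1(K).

n_0=8 n_1=25 n_2=14  [Q]
∂1: piv[bd,be,bk,bm,bs,bv,dy] rk=7  ker:de,dk,dm,ds,ek,em,es,ev,ey,km,ks,kv,ky,ms,my,sv,sy,vy
∂2: piv[bds,bek,bem,bev,bkv,dem,dkm,dky,dmy,dsy,emy,kms] rk=12  ker:ekv,kmy
rk∂_2=12

rank∂_2=12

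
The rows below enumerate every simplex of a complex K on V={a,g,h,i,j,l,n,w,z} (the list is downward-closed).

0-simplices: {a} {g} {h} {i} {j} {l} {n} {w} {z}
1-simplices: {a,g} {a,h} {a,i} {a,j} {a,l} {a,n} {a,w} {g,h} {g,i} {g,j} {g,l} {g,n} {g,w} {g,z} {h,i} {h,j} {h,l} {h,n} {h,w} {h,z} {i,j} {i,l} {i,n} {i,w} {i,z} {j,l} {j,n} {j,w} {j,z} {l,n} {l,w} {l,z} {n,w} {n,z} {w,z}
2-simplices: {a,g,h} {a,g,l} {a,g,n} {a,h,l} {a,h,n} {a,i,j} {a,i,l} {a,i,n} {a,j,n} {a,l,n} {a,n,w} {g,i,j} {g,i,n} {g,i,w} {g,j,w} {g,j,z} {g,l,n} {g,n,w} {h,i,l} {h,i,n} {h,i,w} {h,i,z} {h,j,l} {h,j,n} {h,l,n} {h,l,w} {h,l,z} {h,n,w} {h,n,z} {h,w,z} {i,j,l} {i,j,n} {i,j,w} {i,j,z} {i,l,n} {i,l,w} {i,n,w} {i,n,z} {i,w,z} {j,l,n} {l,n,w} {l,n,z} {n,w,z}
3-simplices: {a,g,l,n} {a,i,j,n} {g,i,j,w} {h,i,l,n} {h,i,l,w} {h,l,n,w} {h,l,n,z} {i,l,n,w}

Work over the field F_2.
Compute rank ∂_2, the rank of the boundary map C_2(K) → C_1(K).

n_0=9 n_1=35 n_2=43 n_3=8  [Z2]
∂1: piv[ag,ah,ai,aj,al,an,aw,gz] rk=8  ker:gh,gi,gj,gl,gn,gw,hi,hj,hl,hn,hw,hz,ij,il,in,iw,iz,jl,jn,jw,jz,ln,lw,lz,nw,nz,wz
∂2: piv[agh,agl,agn,ahl,ahn,aij,ail,ain,ajn,aln,anw,gij,gin,giw,gjw,gjz,gnw,hil,hiw,hiz,hjl,hjn,hlw,hlz,hnz,hwz,ijz] rk=27  ker:gln,hin,hln,hnw,ijl,ijn,ijw,iln,ilw,inw,inz,iwz,jln,lnw,lnz,nwz
∂3: piv[agln,aijn,gijw,hiln,hilw,hlnw,hlnz,ilnw] rk=8
rk∂_2=27

rank∂_2=27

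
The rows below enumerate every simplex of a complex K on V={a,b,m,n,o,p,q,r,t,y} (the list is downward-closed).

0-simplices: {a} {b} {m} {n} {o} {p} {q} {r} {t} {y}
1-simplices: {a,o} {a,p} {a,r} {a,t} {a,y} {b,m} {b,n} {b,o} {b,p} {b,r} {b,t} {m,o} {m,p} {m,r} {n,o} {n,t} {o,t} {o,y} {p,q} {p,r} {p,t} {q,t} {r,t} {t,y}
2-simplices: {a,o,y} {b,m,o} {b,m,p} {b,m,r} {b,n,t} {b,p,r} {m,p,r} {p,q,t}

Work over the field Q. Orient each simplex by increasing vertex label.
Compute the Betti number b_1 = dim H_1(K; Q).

b_1=8

n_0=10 n_1=24 n_2=8  [Q]
∂1: piv[ao,ap,ar,at,ay,bm,bn,bo,pq] rk=9  ker:bp,br,bt,mo,mp,mr,no,nt,ot,oy,pr,pt,qt,rt,ty
∂2: piv[aoy,bmo,bmp,bmr,bnt,bpr,pqt] rk=7  ker:mpr
b_1=(24−9)−7=8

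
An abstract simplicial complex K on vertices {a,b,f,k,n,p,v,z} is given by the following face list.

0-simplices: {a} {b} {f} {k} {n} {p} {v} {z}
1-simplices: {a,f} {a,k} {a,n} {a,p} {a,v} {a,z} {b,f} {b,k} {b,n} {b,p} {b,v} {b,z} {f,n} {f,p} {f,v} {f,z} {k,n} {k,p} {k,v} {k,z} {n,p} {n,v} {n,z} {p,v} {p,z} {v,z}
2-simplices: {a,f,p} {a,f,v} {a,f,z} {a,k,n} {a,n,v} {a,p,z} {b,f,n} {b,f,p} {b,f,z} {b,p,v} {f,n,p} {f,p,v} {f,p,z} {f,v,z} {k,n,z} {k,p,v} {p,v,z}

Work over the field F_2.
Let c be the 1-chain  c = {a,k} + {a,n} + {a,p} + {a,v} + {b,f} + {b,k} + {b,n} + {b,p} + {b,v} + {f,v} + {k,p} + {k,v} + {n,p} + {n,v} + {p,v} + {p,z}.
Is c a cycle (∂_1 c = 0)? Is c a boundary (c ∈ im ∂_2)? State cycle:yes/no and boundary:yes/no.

cycle:no boundary:no

n_0=8 n_1=26 n_2=17  [Z2]
∂1: piv[af,ak,an,ap,av,az,bf] rk=7  ker:bk,bn,bp,bv,bz,fn,fp,fv,fz,kn,kp,kv,kz,np,nv,nz,pv,pz,vz
∂2: piv[afp,afv,afz,akn,anv,apz,bfn,bfp,bfz,bpv,fnp,fpv,fvz,knz,kpv] rk=15  ker:fpz,pvz
∂1c = {b} + {z}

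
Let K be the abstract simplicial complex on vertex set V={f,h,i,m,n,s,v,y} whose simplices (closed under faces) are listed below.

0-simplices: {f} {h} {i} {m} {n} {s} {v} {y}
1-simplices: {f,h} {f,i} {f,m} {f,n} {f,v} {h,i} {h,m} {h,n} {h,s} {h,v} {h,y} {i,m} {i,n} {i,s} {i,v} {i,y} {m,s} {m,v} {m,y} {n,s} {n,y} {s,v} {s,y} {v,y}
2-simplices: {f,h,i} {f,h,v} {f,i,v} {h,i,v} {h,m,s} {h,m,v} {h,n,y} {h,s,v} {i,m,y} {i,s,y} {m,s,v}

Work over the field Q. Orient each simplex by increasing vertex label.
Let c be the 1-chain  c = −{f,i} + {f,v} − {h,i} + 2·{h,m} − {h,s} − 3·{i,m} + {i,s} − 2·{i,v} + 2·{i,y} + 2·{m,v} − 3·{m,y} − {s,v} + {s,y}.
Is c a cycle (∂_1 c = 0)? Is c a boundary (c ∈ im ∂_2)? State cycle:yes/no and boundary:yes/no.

cycle:yes boundary:yes

n_0=8 n_1=24 n_2=11  [Q]
∂1: piv[fh,fi,fm,fn,fv,hs,hy] rk=7  ker:hi,hm,hn,hv,im,in,is,iv,iy,ms,mv,my,ns,ny,sv,sy,vy
∂2: piv[fhi,fhv,fiv,hms,hmv,hny,hsv,imy,isy] rk=9  ker:hiv,msv
∂1c = 0
c vs im∂2: reduces to 0 ⇒ boundary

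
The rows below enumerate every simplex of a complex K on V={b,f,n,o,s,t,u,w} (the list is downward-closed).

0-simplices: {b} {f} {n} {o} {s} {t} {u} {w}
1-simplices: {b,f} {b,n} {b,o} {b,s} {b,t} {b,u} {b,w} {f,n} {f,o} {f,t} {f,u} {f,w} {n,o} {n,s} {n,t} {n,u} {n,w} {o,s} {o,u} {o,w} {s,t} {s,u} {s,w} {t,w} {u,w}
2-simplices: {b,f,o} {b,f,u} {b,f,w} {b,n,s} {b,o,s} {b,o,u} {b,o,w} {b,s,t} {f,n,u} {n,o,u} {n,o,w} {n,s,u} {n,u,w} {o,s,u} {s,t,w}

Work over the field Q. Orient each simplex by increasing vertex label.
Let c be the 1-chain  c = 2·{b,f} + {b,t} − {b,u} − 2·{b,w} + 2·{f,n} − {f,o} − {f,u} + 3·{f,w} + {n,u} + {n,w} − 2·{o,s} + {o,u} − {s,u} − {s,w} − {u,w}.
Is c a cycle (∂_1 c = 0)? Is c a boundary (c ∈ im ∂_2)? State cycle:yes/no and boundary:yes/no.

n_0=8 n_1=25 n_2=15  [Q]
∂1: piv[bf,bn,bo,bs,bt,bu,bw] rk=7  ker:fn,fo,ft,fu,fw,no,ns,nt,nu,nw,os,ou,ow,st,su,sw,tw,uw
∂2: piv[bfo,bfu,bfw,bns,bos,bou,bow,bst,fnu,nou,now,nsu,nuw,osu,stw] rk=15
∂1c = −{f} + {t}

cycle:no boundary:no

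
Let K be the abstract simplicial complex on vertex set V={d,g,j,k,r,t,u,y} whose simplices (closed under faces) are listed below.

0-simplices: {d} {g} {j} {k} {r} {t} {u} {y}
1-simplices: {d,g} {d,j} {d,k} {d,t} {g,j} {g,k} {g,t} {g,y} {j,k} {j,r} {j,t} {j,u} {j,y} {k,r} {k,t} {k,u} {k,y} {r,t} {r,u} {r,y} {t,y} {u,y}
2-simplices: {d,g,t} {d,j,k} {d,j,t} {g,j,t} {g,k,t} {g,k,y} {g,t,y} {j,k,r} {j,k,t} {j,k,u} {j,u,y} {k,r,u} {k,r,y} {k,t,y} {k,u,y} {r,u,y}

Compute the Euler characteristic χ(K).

n_0=8 n_1=22 n_2=16
χ=+8−22+16=2

χ(K)=2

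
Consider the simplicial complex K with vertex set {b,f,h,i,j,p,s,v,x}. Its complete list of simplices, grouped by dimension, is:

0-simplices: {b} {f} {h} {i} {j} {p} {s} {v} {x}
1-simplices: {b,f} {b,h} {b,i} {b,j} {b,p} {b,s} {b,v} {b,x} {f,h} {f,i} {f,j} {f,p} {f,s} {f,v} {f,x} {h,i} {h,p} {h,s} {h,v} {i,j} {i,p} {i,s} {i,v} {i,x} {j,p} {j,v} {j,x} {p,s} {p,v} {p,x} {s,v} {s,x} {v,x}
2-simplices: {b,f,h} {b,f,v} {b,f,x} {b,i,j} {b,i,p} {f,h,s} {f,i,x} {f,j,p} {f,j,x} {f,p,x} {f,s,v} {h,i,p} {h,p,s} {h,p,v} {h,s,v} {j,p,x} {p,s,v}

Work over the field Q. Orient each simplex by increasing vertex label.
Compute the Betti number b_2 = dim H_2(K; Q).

b_2=2

n_0=9 n_1=33 n_2=17  [Q]
∂1: piv[bf,bh,bi,bj,bp,bs,bv,bx] rk=8  ker:fh,fi,fj,fp,fs,fv,fx,hi,hp,hs,hv,ij,ip,is,iv,ix,jp,jv,jx,ps,pv,px,sv,sx,vx
∂2: piv[bfh,bfv,bfx,bij,bip,fhs,fix,fjp,fjx,fpx,fsv,hip,hps,hpv,hsv] rk=15  ker:jpx,psv
b_2=(17−15)−0=2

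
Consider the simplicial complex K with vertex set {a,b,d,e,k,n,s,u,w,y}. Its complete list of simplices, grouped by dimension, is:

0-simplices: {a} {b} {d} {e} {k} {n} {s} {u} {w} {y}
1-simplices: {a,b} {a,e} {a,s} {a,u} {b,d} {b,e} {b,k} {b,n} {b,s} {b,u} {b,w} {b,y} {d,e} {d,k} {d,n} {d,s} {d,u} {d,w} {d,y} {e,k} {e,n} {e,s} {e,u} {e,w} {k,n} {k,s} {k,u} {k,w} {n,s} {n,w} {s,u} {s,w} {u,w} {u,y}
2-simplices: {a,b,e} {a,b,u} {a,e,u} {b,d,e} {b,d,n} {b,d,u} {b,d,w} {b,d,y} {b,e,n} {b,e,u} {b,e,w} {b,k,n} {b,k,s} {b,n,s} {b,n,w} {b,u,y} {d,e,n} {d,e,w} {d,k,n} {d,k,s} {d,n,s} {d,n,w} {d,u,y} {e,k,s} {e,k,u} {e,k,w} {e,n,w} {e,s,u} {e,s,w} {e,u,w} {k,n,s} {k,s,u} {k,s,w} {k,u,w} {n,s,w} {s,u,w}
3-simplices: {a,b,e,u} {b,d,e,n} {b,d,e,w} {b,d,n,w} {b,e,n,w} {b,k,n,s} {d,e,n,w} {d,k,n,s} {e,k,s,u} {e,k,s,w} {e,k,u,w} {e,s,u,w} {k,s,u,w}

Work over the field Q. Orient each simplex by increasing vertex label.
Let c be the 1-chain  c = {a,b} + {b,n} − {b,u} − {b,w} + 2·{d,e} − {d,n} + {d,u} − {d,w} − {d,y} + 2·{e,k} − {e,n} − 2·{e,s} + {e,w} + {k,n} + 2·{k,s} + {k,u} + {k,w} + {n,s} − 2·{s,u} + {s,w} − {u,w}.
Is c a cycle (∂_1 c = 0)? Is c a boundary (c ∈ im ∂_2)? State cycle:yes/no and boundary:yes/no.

cycle:no boundary:no

n_0=10 n_1=34 n_2=36 n_3=13  [Q]
∂1: piv[ab,ae,as,au,bd,bk,bn,bw,by] rk=9  ker:be,bs,bu,de,dk,dn,ds,du,dw,dy,ek,en,es,eu,ew,kn,ks,ku,kw,ns,nw,su,sw,uw,uy
∂2: piv[abe,abu,aeu,bde,bdn,bdu,bdw,bdy,ben,bew,bkn,bks,bns,bnw,buy,dkn,dks,eks,eku,ekw,esu,esw,euw,nsw] rk=24  ker:beu,den,dew,dns,dnw,duy,enw,kns,ksu,ksw,kuw,suw
∂3: piv[abeu,bden,bdew,bdnw,benw,bkns,dkns,eksu,eksw,ekuw,esuw] rk=11  ker:denw,ksuw
∂1c = −{a} + 2·{b} + 2·{e} − 3·{k} − {n} + 2·{s} − {y}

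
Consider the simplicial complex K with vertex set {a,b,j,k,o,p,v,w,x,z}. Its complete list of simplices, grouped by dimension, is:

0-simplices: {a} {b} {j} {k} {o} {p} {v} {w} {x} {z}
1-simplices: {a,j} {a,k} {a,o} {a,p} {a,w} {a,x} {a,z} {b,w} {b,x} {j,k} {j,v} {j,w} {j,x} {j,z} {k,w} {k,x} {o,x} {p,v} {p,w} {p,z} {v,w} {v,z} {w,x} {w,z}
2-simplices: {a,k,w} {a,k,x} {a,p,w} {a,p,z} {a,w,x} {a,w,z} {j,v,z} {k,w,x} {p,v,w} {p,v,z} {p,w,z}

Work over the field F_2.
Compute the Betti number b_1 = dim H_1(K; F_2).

b_1=6

n_0=10 n_1=24 n_2=11  [Z2]
∂1: piv[aj,ak,ao,ap,aw,ax,az,bw,jv] rk=9  ker:bx,jk,jw,jx,jz,kw,kx,ox,pv,pw,pz,vw,vz,wx,wz
∂2: piv[akw,akx,apw,apz,awx,awz,jvz,pvw,pvz] rk=9  ker:kwx,pwz
b_1=(24−9)−9=6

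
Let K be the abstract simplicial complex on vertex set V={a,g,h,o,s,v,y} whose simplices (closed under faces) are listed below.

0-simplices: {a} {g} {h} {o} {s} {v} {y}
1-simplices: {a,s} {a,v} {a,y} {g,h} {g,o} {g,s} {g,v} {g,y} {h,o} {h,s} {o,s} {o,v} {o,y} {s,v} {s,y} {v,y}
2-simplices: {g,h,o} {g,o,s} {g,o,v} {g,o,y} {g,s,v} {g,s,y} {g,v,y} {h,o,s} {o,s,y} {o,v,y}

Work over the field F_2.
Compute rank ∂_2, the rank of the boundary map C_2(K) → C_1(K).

rank∂_2=8

n_0=7 n_1=16 n_2=10  [Z2]
∂1: piv[as,av,ay,gh,go,gs] rk=6  ker:gv,gy,ho,hs,os,ov,oy,sv,sy,vy
∂2: piv[gho,gos,gov,goy,gsv,gsy,gvy,hos] rk=8  ker:osy,ovy
rk∂_2=8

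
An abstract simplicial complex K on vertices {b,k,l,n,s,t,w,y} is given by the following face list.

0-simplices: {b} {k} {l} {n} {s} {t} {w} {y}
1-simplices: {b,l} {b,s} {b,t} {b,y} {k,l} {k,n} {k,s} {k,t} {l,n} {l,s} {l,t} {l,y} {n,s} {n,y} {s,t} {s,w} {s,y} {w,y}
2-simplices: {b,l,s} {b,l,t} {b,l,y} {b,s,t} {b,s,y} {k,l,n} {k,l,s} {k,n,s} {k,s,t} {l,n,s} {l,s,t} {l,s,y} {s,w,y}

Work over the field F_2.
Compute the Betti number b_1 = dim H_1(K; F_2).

n_0=8 n_1=18 n_2=13  [Z2]
∂1: piv[bl,bs,bt,by,kl,kn,sw] rk=7  ker:ks,kt,ln,ls,lt,ly,ns,ny,st,sy,wy
∂2: piv[bls,blt,bly,bst,bsy,kln,kls,kns,kst,swy] rk=10  ker:lns,lst,lsy
b_1=(18−7)−10=1

b_1=1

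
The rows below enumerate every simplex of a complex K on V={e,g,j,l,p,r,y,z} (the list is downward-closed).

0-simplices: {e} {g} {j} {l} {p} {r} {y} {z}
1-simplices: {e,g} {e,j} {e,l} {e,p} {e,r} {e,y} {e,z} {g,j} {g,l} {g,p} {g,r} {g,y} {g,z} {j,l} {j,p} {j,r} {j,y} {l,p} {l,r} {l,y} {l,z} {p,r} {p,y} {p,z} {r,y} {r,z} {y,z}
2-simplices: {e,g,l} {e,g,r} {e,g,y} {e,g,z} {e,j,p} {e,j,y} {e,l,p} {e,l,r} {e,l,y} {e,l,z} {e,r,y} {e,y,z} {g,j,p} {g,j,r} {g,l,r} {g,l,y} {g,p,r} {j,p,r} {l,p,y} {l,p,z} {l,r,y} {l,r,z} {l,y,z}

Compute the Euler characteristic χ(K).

n_0=8 n_1=27 n_2=23
χ=+8−27+23=4

χ(K)=4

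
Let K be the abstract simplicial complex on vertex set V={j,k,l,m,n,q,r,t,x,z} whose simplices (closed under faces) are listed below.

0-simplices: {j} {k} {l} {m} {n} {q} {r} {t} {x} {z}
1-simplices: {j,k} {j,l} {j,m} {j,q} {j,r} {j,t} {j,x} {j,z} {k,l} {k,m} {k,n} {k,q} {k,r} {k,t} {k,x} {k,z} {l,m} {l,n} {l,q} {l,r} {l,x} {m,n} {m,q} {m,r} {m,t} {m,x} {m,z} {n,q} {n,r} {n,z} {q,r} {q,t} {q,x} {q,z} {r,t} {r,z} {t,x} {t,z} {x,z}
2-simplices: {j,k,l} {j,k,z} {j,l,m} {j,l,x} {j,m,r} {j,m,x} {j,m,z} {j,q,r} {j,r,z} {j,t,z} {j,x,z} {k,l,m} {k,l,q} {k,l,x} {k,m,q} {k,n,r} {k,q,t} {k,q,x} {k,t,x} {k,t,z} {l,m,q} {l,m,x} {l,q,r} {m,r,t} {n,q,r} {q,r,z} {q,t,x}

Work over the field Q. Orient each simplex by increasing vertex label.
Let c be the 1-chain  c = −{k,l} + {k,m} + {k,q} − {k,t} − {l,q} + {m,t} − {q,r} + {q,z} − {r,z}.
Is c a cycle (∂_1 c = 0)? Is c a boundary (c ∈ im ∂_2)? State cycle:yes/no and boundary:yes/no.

n_0=10 n_1=39 n_2=27  [Q]
∂1: piv[jk,jl,jm,jq,jr,jt,jx,jz,kn] rk=9  ker:kl,km,kq,kr,kt,kx,kz,lm,ln,lq,lr,lx,mn,mq,mr,mt,mx,mz,nq,nr,nz,qr,qt,qx,qz,rt,rz,tx,tz,xz
∂2: piv[jkl,jkz,jlm,jlx,jmr,jmx,jmz,jqr,jrz,jtz,jxz,klm,klq,klx,kmq,knr,kqt,kqx,ktx,ktz,lqr,mrt,nqr,qrz] rk=24  ker:lmq,lmx,qtx
∂1c = 0
c vs im∂2: residual ≠ 0 ⇒ not boundary

cycle:yes boundary:no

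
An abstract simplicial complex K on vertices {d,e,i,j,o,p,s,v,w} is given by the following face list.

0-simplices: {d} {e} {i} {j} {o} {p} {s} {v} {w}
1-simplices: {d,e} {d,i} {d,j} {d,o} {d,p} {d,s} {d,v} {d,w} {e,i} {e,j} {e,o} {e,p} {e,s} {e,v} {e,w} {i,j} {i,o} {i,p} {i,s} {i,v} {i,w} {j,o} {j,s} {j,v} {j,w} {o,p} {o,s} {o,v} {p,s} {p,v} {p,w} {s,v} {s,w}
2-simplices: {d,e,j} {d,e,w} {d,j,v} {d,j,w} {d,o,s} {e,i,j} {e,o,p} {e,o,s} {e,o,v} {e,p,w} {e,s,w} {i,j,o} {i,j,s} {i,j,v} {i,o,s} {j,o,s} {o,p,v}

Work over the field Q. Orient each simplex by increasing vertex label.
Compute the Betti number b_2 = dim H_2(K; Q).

b_2=1

n_0=9 n_1=33 n_2=17  [Q]
∂1: piv[de,di,dj,do,dp,ds,dv,dw] rk=8  ker:ei,ej,eo,ep,es,ev,ew,ij,io,ip,is,iv,iw,jo,js,jv,jw,op,os,ov,ps,pv,pw,sv,sw
∂2: piv[dej,dew,djv,djw,dos,eij,eop,eos,eov,epw,esw,ijo,ijs,ijv,ios,opv] rk=16  ker:jos
b_2=(17−16)−0=1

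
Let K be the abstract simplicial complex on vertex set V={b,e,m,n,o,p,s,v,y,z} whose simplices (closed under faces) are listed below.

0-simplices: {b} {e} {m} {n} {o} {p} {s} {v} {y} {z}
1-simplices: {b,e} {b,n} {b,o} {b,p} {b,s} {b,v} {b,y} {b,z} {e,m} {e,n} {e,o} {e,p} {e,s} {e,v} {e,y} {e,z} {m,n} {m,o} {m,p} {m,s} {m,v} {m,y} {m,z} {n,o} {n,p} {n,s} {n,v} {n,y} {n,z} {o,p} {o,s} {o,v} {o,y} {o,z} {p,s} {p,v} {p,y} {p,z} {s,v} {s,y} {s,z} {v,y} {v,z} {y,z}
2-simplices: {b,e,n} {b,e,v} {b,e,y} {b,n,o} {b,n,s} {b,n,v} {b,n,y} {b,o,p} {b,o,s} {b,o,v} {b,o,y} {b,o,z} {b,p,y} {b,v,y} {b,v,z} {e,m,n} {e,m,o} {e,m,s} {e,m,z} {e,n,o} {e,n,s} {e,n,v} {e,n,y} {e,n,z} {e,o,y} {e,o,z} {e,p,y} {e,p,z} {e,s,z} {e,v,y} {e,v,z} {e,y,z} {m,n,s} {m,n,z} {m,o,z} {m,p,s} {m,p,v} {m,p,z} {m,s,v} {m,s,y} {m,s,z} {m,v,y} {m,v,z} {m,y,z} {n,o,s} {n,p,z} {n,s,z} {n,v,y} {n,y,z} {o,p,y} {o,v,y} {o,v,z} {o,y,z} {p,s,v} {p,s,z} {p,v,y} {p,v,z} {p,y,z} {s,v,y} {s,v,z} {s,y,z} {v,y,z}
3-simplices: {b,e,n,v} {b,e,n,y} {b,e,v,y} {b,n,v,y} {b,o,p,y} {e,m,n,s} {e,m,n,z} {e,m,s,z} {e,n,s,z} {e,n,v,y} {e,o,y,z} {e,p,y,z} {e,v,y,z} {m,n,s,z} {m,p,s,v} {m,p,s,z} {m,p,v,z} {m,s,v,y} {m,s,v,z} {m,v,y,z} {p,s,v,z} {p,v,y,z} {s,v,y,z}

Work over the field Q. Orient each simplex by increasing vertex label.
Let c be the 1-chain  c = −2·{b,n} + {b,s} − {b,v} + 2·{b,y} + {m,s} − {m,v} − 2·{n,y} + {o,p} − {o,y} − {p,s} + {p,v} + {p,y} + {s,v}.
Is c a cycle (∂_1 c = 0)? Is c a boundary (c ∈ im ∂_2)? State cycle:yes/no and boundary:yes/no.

n_0=10 n_1=44 n_2=62 n_3=23  [Q]
∂1: piv[be,bn,bo,bp,bs,bv,by,bz,em] rk=9  ker:en,eo,ep,es,ev,ey,ez,mn,mo,mp,ms,mv,my,mz,no,np,ns,nv,ny,nz,op,os,ov,oy,oz,ps,pv,py,pz,sv,sy,sz,vy,vz,yz
∂2: piv[ben,bev,bey,bno,bns,bnv,bny,bop,bos,bov,boy,boz,bpy,bvy,bvz,emn,emo,ems,emz,eno,ens,enz,eoz,epy,epz,esz,eyz,mps,mpv,mpz,msv,msy,mvy,mvz,npz] rk=35  ker:env,eny,eoy,evy,evz,mns,mnz,moz,msz,myz,nos,nsz,nvy,nyz,opy,ovy,ovz,oyz,psv,psz,pvy,pvz,pyz,svy,svz,syz,vyz
∂3: piv[benv,beny,bevy,bnvy,bopy,emns,emnz,emsz,ensz,eoyz,epyz,evyz,mpsv,mpsz,mpvz,msvy,msvz,mvyz,pvyz,svyz] rk=20  ker:envy,mnsz,psvz
∂1c = 0
c vs im∂2: reduces to 0 ⇒ boundary

cycle:yes boundary:yes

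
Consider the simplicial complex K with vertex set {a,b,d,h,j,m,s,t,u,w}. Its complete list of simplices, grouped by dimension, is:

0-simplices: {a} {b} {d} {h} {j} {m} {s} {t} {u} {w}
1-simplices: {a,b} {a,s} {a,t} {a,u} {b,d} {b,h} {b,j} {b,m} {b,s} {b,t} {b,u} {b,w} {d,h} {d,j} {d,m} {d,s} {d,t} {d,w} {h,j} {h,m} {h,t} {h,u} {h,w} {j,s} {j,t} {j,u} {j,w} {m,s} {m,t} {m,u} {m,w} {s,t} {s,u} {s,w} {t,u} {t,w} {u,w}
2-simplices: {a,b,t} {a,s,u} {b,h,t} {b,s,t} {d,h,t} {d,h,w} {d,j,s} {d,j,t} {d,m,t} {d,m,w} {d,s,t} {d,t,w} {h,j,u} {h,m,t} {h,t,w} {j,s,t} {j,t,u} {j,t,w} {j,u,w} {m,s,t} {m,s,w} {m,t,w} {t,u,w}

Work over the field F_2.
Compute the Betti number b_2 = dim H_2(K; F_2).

b_2=4

n_0=10 n_1=37 n_2=23  [Z2]
∂1: piv[ab,as,at,au,bd,bh,bj,bm,bw] rk=9  ker:bs,bt,bu,dh,dj,dm,ds,dt,dw,hj,hm,ht,hu,hw,js,jt,ju,jw,ms,mt,mu,mw,st,su,sw,tu,tw,uw
∂2: piv[abt,asu,bht,bst,dht,dhw,djs,djt,dmt,dmw,dst,dtw,hju,hmt,jtu,jtw,juw,mst,msw] rk=19  ker:htw,jst,mtw,tuw
b_2=(23−19)−0=4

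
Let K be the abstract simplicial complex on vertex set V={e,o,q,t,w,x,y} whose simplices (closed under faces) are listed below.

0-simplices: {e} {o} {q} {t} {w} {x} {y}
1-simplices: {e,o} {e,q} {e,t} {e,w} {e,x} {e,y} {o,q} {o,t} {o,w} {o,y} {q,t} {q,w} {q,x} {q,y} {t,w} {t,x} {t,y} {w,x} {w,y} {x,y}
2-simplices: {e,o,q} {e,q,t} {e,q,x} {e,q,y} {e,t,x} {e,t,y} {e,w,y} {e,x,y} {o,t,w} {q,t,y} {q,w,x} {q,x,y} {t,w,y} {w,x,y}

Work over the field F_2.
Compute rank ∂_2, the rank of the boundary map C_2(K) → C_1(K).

n_0=7 n_1=20 n_2=14  [Z2]
∂1: piv[eo,eq,et,ew,ex,ey] rk=6  ker:oq,ot,ow,oy,qt,qw,qx,qy,tw,tx,ty,wx,wy,xy
∂2: piv[eoq,eqt,eqx,eqy,etx,ety,ewy,exy,otw,qwx,twy,wxy] rk=12  ker:qty,qxy
rk∂_2=12

rank∂_2=12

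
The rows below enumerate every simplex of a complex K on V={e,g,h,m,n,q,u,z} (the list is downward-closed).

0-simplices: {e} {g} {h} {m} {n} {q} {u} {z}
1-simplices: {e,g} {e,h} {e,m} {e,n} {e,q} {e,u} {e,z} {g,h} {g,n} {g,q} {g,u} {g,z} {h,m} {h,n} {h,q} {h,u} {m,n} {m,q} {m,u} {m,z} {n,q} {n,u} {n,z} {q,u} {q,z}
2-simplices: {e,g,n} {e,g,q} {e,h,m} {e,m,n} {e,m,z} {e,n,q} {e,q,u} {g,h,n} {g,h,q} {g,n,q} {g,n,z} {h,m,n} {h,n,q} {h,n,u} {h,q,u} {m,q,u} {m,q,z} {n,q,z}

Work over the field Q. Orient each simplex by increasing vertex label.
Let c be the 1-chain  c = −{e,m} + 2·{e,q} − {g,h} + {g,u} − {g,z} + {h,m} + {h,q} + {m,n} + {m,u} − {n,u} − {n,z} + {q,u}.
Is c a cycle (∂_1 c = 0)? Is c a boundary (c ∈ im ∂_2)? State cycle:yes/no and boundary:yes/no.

n_0=8 n_1=25 n_2=18  [Q]
∂1: piv[eg,eh,em,en,eq,eu,ez] rk=7  ker:gh,gn,gq,gu,gz,hm,hn,hq,hu,mn,mq,mu,mz,nq,nu,nz,qu,qz
∂2: piv[egn,egq,ehm,emn,emz,enq,equ,ghn,ghq,gnz,hmn,hnu,hqu,mqu,mqz,nqz] rk=16  ker:gnq,hnq
∂1c = −{e} + {g} − 3·{h} − 2·{m} + 3·{n} + 2·{q} + 2·{u} − 2·{z}

cycle:no boundary:no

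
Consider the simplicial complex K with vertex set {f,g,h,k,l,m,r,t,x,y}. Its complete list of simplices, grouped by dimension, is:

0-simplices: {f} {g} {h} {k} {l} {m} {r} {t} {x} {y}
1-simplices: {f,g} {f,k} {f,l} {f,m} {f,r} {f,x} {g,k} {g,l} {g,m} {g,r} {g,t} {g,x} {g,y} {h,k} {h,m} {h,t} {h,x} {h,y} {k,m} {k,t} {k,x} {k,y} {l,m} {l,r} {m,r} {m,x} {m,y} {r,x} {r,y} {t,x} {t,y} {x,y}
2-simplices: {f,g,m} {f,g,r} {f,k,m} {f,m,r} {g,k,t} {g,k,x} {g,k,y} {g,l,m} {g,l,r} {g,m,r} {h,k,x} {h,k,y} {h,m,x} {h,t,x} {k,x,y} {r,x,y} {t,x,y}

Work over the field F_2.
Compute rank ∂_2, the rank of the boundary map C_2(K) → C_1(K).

rank∂_2=16

n_0=10 n_1=32 n_2=17  [Z2]
∂1: piv[fg,fk,fl,fm,fr,fx,gt,gy,hk] rk=9  ker:gk,gl,gm,gr,gx,hm,ht,hx,hy,km,kt,kx,ky,lm,lr,mr,mx,my,rx,ry,tx,ty,xy
∂2: piv[fgm,fgr,fkm,fmr,gkt,gkx,gky,glm,glr,hkx,hky,hmx,htx,kxy,rxy,txy] rk=16  ker:gmr
rk∂_2=16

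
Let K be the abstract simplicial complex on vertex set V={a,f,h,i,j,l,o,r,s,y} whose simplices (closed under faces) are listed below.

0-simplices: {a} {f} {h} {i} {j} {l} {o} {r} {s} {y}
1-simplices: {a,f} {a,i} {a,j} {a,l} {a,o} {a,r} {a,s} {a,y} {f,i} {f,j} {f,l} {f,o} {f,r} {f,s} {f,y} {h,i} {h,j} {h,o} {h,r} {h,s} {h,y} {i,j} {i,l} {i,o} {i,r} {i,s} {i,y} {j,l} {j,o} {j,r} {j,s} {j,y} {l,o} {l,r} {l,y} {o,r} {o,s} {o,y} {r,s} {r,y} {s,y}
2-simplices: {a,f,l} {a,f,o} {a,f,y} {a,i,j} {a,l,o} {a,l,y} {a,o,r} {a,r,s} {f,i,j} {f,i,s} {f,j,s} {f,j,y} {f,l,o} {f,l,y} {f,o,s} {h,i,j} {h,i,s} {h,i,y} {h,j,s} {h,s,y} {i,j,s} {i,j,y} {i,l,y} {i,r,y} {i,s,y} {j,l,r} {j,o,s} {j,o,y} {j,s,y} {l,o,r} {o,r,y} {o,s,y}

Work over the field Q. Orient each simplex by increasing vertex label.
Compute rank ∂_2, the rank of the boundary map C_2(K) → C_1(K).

n_0=10 n_1=41 n_2=32  [Q]
∂1: piv[af,ai,aj,al,ao,ar,as,ay,hi] rk=9  ker:fi,fj,fl,fo,fr,fs,fy,hj,ho,hr,hs,hy,ij,il,io,ir,is,iy,jl,jo,jr,js,jy,lo,lr,ly,or,os,oy,rs,ry,sy
∂2: piv[afl,afo,afy,aij,alo,aly,aor,ars,fij,fis,fjs,fjy,fos,hij,his,hiy,hsy,ijy,ily,iry,jlr,jos,joy,lor,ory] rk=25  ker:flo,fly,hjs,ijs,isy,jsy,osy
rk∂_2=25

rank∂_2=25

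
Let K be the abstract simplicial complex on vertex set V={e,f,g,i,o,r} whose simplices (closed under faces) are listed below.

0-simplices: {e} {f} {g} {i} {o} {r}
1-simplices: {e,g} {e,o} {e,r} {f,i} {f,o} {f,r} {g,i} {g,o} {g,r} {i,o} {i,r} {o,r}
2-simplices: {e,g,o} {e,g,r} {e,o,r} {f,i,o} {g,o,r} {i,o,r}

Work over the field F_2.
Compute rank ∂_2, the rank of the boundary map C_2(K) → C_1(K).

rank∂_2=5

n_0=6 n_1=12 n_2=6  [Z2]
∂1: piv[eg,eo,er,fi,fo] rk=5  ker:fr,gi,go,gr,io,ir,or
∂2: piv[ego,egr,eor,fio,ior] rk=5  ker:gor
rk∂_2=5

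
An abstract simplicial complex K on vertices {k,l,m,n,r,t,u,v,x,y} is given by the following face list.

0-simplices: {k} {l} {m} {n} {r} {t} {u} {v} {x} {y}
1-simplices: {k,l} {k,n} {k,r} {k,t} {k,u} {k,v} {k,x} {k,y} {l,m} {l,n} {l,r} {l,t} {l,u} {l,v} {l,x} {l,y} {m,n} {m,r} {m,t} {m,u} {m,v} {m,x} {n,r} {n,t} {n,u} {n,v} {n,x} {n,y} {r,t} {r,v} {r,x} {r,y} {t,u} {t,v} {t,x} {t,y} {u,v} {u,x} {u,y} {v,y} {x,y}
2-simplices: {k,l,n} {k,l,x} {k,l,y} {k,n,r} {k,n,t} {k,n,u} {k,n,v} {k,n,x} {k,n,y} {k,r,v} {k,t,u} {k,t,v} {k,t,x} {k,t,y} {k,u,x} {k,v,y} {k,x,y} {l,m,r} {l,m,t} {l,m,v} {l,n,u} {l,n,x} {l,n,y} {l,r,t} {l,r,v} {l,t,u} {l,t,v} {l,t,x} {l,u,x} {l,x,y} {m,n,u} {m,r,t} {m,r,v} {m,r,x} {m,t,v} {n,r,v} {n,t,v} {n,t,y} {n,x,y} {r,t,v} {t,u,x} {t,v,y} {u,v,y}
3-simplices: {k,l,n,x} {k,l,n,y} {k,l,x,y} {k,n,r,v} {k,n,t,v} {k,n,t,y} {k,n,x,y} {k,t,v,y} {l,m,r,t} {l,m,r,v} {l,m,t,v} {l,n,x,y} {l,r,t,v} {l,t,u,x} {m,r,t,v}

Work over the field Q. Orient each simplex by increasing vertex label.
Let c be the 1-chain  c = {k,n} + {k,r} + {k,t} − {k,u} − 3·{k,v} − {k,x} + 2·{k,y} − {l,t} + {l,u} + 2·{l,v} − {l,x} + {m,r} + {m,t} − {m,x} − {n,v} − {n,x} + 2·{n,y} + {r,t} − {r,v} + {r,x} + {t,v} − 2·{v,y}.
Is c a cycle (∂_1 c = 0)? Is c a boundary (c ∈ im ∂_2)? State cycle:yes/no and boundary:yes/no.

n_0=10 n_1=41 n_2=43 n_3=15  [Q]
∂1: piv[kl,kn,kr,kt,ku,kv,kx,ky,lm] rk=9  ker:ln,lr,lt,lu,lv,lx,ly,mn,mr,mt,mu,mv,mx,nr,nt,nu,nv,nx,ny,rt,rv,rx,ry,tu,tv,tx,ty,uv,ux,uy,vy,xy
∂2: piv[kln,klx,kly,knr,knt,knu,knv,knx,kny,krv,ktu,ktv,ktx,kty,kux,kvy,kxy,lmr,lmt,lmv,lnu,lrt,lrv,ltu,ltv,mnu,mrx,uvy] rk=28  ker:lnx,lny,ltx,lux,lxy,mrt,mrv,mtv,nrv,ntv,nty,nxy,rtv,tux,tvy
∂3: piv[klnx,klny,klxy,knrv,kntv,knty,knxy,ktvy,lmrt,lmrv,lmtv,lrtv,ltux] rk=13  ker:lnxy,mrtv
∂1c = −{l} − {m} + {n} + {r} + {t} − 3·{x} + 2·{y}

cycle:no boundary:no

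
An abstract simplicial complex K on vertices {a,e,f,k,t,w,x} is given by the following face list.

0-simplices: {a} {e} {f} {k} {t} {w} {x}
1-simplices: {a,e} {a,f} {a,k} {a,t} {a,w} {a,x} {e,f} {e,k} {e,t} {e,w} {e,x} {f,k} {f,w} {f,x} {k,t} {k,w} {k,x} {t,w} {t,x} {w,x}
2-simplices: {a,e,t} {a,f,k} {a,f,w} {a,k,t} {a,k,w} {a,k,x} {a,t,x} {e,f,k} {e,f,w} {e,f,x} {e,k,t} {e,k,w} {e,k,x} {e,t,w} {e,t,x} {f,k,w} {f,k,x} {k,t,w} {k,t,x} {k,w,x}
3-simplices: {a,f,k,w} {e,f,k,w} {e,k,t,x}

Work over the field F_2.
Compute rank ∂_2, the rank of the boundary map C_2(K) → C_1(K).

rank∂_2=14

n_0=7 n_1=20 n_2=20 n_3=3  [Z2]
∂1: piv[ae,af,ak,at,aw,ax] rk=6  ker:ef,ek,et,ew,ex,fk,fw,fx,kt,kw,kx,tw,tx,wx
∂2: piv[aet,afk,afw,akt,akw,akx,atx,efk,efw,efx,ekt,ekx,etw,kwx] rk=14  ker:ekw,etx,fkw,fkx,ktw,ktx
∂3: piv[afkw,efkw,ektx] rk=3
rk∂_2=14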